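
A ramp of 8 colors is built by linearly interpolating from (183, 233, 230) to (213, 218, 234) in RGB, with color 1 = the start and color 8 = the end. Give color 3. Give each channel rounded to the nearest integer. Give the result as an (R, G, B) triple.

(192, 229, 231)

With 8 swatches and endpoints inclusive, swatch 3 sits at t = (3 − 1)/(8 − 1) = 2/7 ≈ 0.2857.
R = 183 + 0.2857 × (213 − 183) = 191.571 → 192
G = 233 + 0.2857 × (218 − 233) = 228.714 → 229
B = 230 + 0.2857 × (234 − 230) = 231.143 → 231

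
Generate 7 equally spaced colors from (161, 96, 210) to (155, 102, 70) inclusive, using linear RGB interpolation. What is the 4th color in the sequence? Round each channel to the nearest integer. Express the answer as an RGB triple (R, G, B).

With 7 swatches and endpoints inclusive, swatch 4 sits at t = (4 − 1)/(7 − 1) = 3/6 ≈ 0.5.
R = 161 + 0.5 × (155 − 161) = 158 → 158
G = 96 + 0.5 × (102 − 96) = 99 → 99
B = 210 + 0.5 × (70 − 210) = 140 → 140

(158, 99, 140)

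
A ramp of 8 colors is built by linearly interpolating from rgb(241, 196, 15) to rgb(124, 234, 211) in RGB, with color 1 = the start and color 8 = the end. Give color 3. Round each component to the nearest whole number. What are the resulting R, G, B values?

With 8 swatches and endpoints inclusive, swatch 3 sits at t = (3 − 1)/(8 − 1) = 2/7 ≈ 0.2857.
R = 241 + 0.2857 × (124 − 241) = 207.573 → 208
G = 196 + 0.2857 × (234 − 196) = 206.857 → 207
B = 15 + 0.2857 × (211 − 15) = 70.997 → 71

(208, 207, 71)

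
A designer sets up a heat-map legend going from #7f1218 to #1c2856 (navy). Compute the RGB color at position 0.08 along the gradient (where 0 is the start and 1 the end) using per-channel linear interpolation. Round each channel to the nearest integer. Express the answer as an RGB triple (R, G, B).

(119, 20, 29)

#7f1218 → (127, 18, 24); #1c2856 → (28, 40, 86).
R = 127 + 0.08 × (28 − 127) = 127 + 0.08 × -99 = 119.08 → 119
G = 18 + 0.08 × (40 − 18) = 18 + 0.08 × 22 = 19.76 → 20
B = 24 + 0.08 × (86 − 24) = 24 + 0.08 × 62 = 28.96 → 29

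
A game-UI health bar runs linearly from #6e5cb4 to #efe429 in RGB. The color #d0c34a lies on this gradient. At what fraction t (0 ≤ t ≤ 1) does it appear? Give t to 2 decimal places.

Invert the lerp on the B channel (largest span, 139): t = (74 − 180) / (41 − 180) = -106/-139 = 0.76259.
Check on R: (208 − 110)/(239 − 110) = 0.7597 ✓

0.76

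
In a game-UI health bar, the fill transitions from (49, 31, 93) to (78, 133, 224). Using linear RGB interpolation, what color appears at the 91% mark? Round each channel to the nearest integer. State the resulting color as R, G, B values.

(75, 124, 212)

91% corresponds to t = 0.91.
R = 49 + 0.91 × (78 − 49) = 49 + 0.91 × 29 = 75.39 → 75
G = 31 + 0.91 × (133 − 31) = 31 + 0.91 × 102 = 123.82 → 124
B = 93 + 0.91 × (224 − 93) = 93 + 0.91 × 131 = 212.21 → 212
So the blended color is (75, 124, 212), about #4b7cd4.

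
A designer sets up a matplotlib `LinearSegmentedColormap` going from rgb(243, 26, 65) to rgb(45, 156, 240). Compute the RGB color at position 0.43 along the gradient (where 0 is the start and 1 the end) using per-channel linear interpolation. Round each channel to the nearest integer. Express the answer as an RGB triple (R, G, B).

R = 243 + 0.43 × (45 − 243) = 243 + 0.43 × -198 = 157.86 → 158
G = 26 + 0.43 × (156 − 26) = 26 + 0.43 × 130 = 81.9 → 82
B = 65 + 0.43 × (240 − 65) = 65 + 0.43 × 175 = 140.25 → 140
So the blended color is (158, 82, 140), about #9e528c.

(158, 82, 140)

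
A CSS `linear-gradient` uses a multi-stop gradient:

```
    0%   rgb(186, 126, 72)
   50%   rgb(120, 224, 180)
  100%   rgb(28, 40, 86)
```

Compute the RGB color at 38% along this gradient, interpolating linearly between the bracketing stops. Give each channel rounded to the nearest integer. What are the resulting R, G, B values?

(136, 200, 154)

38% lies between the 0% and 50% stops, so the local fraction is t = (38 − 0)/(50 − 0) = 38/50 ≈ 0.76.
R = 186 + 0.76 × (120 − 186) = 135.84 → 136
G = 126 + 0.76 × (224 − 126) = 200.48 → 200
B = 72 + 0.76 × (180 − 72) = 154.08 → 154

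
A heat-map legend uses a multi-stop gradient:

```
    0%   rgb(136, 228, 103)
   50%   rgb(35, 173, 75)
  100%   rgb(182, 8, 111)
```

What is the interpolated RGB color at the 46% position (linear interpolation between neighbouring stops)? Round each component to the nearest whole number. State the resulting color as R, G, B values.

46% lies between the 0% and 50% stops, so the local fraction is t = (46 − 0)/(50 − 0) = 46/50 ≈ 0.92.
R = 136 + 0.92 × (35 − 136) = 43.08 → 43
G = 228 + 0.92 × (173 − 228) = 177.4 → 177
B = 103 + 0.92 × (75 − 103) = 77.24 → 77

(43, 177, 77)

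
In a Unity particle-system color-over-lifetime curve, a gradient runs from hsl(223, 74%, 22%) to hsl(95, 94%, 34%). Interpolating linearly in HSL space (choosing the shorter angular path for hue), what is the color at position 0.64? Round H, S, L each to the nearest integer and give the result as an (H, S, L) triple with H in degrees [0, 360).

(141, 87, 30)

Hue arc: Δh = 95 − 223 = -128° (|Δh| ≤ 180, already the shorter path).
H = 223 + 0.64 × (-128) = 141.08 → 141°
S = 74 + 0.64 × (94 − 74) = 86.8 → 87%
L = 22 + 0.64 × (34 − 22) = 29.68 → 30%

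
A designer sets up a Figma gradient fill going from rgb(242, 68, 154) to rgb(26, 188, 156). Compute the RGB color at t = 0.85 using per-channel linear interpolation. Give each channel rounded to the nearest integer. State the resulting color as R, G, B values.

(58, 170, 156)

R = 242 + 0.85 × (26 − 242) = 242 + 0.85 × -216 = 58.4 → 58
G = 68 + 0.85 × (188 − 68) = 68 + 0.85 × 120 = 170 → 170
B = 154 + 0.85 × (156 − 154) = 154 + 0.85 × 2 = 155.7 → 156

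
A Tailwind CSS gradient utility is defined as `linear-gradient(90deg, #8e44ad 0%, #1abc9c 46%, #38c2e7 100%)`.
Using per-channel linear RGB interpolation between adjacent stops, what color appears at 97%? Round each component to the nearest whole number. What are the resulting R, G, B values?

97% lies between the 46% and 100% stops, so the local fraction is t = (97 − 46)/(100 − 46) = 51/54 ≈ 0.9444.
#1abc9c → (26, 188, 156); #38c2e7 → (56, 194, 231).
R = 26 + 0.9444 × (56 − 26) = 54.332 → 54
G = 188 + 0.9444 × (194 − 188) = 193.666 → 194
B = 156 + 0.9444 × (231 − 156) = 226.83 → 227

(54, 194, 227)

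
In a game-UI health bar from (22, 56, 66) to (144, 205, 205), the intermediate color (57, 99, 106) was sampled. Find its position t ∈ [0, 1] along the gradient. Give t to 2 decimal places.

0.29

Invert the lerp on the G channel (largest span, 149): t = (99 − 56) / (205 − 56) = 43/149 = 0.28859.
Check on R: (57 − 22)/(144 − 22) = 0.2869 ✓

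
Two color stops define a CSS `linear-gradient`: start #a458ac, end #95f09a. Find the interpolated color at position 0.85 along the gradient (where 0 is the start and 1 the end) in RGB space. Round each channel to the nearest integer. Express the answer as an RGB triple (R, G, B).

#a458ac → (164, 88, 172); #95f09a → (149, 240, 154).
R = 164 + 0.85 × (149 − 164) = 164 + 0.85 × -15 = 151.25 → 151
G = 88 + 0.85 × (240 − 88) = 88 + 0.85 × 152 = 217.2 → 217
B = 172 + 0.85 × (154 − 172) = 172 + 0.85 × -18 = 156.7 → 157

(151, 217, 157)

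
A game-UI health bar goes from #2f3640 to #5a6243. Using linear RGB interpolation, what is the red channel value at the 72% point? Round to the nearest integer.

R₁ = 47 (from #2f3640), R₂ = 90 (from #5a6243).
R = 47 + 0.72 × (90 − 47) = 77.96 → 78

78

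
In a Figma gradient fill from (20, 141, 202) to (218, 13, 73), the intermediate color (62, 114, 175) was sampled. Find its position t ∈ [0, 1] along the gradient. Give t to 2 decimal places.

0.21

Invert the lerp on the R channel (largest span, 198): t = (62 − 20) / (218 − 20) = 42/198 = 0.21212.
Check on G: (114 − 141)/(13 − 141) = 0.2109 ✓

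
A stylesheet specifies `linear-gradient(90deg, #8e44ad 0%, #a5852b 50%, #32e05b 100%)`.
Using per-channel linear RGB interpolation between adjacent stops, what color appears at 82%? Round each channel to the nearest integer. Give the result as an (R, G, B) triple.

(91, 191, 74)

82% lies between the 50% and 100% stops, so the local fraction is t = (82 − 50)/(100 − 50) = 32/50 ≈ 0.64.
#a5852b → (165, 133, 43); #32e05b → (50, 224, 91).
R = 165 + 0.64 × (50 − 165) = 91.4 → 91
G = 133 + 0.64 × (224 − 133) = 191.24 → 191
B = 43 + 0.64 × (91 − 43) = 73.72 → 74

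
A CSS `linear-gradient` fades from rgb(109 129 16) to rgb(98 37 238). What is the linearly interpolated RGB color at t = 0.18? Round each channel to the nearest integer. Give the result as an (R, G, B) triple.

(107, 112, 56)

R = 109 + 0.18 × (98 − 109) = 109 + 0.18 × -11 = 107.02 → 107
G = 129 + 0.18 × (37 − 129) = 129 + 0.18 × -92 = 112.44 → 112
B = 16 + 0.18 × (238 − 16) = 16 + 0.18 × 222 = 55.96 → 56
So the blended color is (107, 112, 56), about #6b7038.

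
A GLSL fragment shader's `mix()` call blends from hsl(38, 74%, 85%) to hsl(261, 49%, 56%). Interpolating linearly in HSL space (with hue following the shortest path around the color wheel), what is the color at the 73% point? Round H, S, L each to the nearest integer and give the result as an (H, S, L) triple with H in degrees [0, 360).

Hue: 261 − 38 = 223°, but |223| > 180 so the shorter arc goes the other way: Δh = 223 − 360 = -137°.
H = 38 + 0.73 × (-137) = -62.01 → -62 → -62 mod 360 = 298°
S = 74 + 0.73 × (49 − 74) = 55.75 → 56%
L = 85 + 0.73 × (56 − 85) = 63.83 → 64%

(298, 56, 64)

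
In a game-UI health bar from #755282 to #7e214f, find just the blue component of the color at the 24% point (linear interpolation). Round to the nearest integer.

B₁ = 130 (from #755282), B₂ = 79 (from #7e214f).
B = 130 + 0.24 × (79 − 130) = 117.76 → 118

118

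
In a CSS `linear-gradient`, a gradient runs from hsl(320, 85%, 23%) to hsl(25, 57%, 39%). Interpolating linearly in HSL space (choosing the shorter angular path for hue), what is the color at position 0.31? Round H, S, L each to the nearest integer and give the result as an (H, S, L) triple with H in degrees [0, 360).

(340, 76, 28)

Hue: 25 − 320 = -295°, but |-295| > 180 so the shorter arc goes the other way: Δh = -295 + 360 = 65°.
H = 320 + 0.31 × (65) = 340.15 → 340°
S = 85 + 0.31 × (57 − 85) = 76.32 → 76%
L = 23 + 0.31 × (39 − 23) = 27.96 → 28%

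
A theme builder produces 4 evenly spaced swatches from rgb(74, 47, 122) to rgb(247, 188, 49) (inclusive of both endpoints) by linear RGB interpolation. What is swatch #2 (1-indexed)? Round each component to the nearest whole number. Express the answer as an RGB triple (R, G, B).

With 4 swatches and endpoints inclusive, swatch 2 sits at t = (2 − 1)/(4 − 1) = 1/3 ≈ 0.3333.
R = 74 + 0.3333 × (247 − 74) = 131.661 → 132
G = 47 + 0.3333 × (188 − 47) = 93.995 → 94
B = 122 + 0.3333 × (49 − 122) = 97.669 → 98

(132, 94, 98)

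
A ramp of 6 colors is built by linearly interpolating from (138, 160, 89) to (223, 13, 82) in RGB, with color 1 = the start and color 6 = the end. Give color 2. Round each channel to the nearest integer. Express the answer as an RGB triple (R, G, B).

(155, 131, 88)

With 6 swatches and endpoints inclusive, swatch 2 sits at t = (2 − 1)/(6 − 1) = 1/5 ≈ 0.2.
R = 138 + 0.2 × (223 − 138) = 155 → 155
G = 160 + 0.2 × (13 − 160) = 130.6 → 131
B = 89 + 0.2 × (82 − 89) = 87.6 → 88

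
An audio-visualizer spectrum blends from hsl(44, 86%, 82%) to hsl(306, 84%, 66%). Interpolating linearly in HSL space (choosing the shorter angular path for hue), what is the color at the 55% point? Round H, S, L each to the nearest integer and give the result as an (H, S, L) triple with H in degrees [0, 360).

(350, 85, 73)

Hue: 306 − 44 = 262°, but |262| > 180 so the shorter arc goes the other way: Δh = 262 − 360 = -98°.
H = 44 + 0.55 × (-98) = -9.9 → -10 → -10 mod 360 = 350°
S = 86 + 0.55 × (84 − 86) = 84.9 → 85%
L = 82 + 0.55 × (66 − 82) = 73.2 → 73%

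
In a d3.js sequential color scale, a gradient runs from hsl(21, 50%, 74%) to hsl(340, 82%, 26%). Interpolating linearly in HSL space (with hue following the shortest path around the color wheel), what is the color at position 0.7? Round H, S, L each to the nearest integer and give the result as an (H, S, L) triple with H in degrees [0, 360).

Hue: 340 − 21 = 319°, but |319| > 180 so the shorter arc goes the other way: Δh = 319 − 360 = -41°.
H = 21 + 0.7 × (-41) = -7.7 → -8 → -8 mod 360 = 352°
S = 50 + 0.7 × (82 − 50) = 72.4 → 72%
L = 74 + 0.7 × (26 − 74) = 40.4 → 40%

(352, 72, 40)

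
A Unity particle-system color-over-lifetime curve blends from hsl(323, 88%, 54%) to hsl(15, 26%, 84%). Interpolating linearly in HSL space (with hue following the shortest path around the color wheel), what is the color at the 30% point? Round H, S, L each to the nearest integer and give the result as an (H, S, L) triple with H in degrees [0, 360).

(339, 69, 63)

Hue: 15 − 323 = -308°, but |-308| > 180 so the shorter arc goes the other way: Δh = -308 + 360 = 52°.
H = 323 + 0.3 × (52) = 338.6 → 339°
S = 88 + 0.3 × (26 − 88) = 69.4 → 69%
L = 54 + 0.3 × (84 − 54) = 63 → 63%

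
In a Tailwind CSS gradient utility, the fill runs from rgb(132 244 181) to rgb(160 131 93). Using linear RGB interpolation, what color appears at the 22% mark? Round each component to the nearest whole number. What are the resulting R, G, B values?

22% corresponds to t = 0.22.
R = 132 + 0.22 × (160 − 132) = 132 + 0.22 × 28 = 138.16 → 138
G = 244 + 0.22 × (131 − 244) = 244 + 0.22 × -113 = 219.14 → 219
B = 181 + 0.22 × (93 − 181) = 181 + 0.22 × -88 = 161.64 → 162

(138, 219, 162)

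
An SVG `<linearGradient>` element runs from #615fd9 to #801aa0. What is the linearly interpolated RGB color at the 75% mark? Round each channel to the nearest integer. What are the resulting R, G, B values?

#615fd9 → (97, 95, 217); #801aa0 → (128, 26, 160).
75% corresponds to t = 0.75.
R = 97 + 0.75 × (128 − 97) = 97 + 0.75 × 31 = 120.25 → 120
G = 95 + 0.75 × (26 − 95) = 95 + 0.75 × -69 = 43.25 → 43
B = 217 + 0.75 × (160 − 217) = 217 + 0.75 × -57 = 174.25 → 174

(120, 43, 174)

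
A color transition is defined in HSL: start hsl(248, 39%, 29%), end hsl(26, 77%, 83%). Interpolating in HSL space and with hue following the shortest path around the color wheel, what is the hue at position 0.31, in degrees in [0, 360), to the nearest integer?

291

Hue: 26 − 248 = -222°, but |-222| > 180 so the shorter arc goes the other way: Δh = -222 + 360 = 138°.
H = 248 + 0.31 × (138) = 290.78 → 291°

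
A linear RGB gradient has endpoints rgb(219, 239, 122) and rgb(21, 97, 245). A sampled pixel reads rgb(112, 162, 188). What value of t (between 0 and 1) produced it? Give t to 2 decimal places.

Invert the lerp on the R channel (largest span, 198): t = (112 − 219) / (21 − 219) = -107/-198 = 0.5404.
Check on G: (162 − 239)/(97 − 239) = 0.5423 ✓

0.54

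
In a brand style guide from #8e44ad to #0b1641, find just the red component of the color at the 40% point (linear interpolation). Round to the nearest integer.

R₁ = 142 (from #8e44ad), R₂ = 11 (from #0b1641).
R = 142 + 0.4 × (11 − 142) = 89.6 → 90

90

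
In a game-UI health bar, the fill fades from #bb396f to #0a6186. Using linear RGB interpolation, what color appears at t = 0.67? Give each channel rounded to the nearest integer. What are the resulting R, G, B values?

(68, 84, 126)

#bb396f → (187, 57, 111); #0a6186 → (10, 97, 134).
R = 187 + 0.67 × (10 − 187) = 187 + 0.67 × -177 = 68.41 → 68
G = 57 + 0.67 × (97 − 57) = 57 + 0.67 × 40 = 83.8 → 84
B = 111 + 0.67 × (134 − 111) = 111 + 0.67 × 23 = 126.41 → 126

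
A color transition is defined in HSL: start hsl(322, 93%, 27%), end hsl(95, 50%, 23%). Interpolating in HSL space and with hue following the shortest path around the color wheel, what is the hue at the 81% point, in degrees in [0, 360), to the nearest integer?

Hue: 95 − 322 = -227°, but |-227| > 180 so the shorter arc goes the other way: Δh = -227 + 360 = 133°.
H = 322 + 0.81 × (133) = 429.73 → 430 → 430 mod 360 = 70°

70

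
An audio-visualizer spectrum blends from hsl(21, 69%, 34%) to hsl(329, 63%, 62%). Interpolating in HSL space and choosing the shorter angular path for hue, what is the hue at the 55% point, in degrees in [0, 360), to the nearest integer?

352

Hue: 329 − 21 = 308°, but |308| > 180 so the shorter arc goes the other way: Δh = 308 − 360 = -52°.
H = 21 + 0.55 × (-52) = -7.6 → -8 → -8 mod 360 = 352°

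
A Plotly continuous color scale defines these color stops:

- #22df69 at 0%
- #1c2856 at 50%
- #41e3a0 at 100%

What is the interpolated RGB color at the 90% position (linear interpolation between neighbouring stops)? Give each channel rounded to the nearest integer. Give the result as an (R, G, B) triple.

(58, 190, 145)

90% lies between the 50% and 100% stops, so the local fraction is t = (90 − 50)/(100 − 50) = 40/50 ≈ 0.8.
#1c2856 → (28, 40, 86); #41e3a0 → (65, 227, 160).
R = 28 + 0.8 × (65 − 28) = 57.6 → 58
G = 40 + 0.8 × (227 − 40) = 189.6 → 190
B = 86 + 0.8 × (160 − 86) = 145.2 → 145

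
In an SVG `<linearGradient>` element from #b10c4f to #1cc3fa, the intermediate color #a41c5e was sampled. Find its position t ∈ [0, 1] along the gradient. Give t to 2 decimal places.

Invert the lerp on the G channel (largest span, 183): t = (28 − 12) / (195 − 12) = 16/183 = 0.087432.
Check on R: (164 − 177)/(28 − 177) = 0.08725 ✓

0.09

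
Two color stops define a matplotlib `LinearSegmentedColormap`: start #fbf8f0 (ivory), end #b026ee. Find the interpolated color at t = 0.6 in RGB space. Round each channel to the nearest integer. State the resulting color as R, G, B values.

(206, 122, 239)

#fbf8f0 → (251, 248, 240); #b026ee → (176, 38, 238).
R = 251 + 0.6 × (176 − 251) = 251 + 0.6 × -75 = 206 → 206
G = 248 + 0.6 × (38 − 248) = 248 + 0.6 × -210 = 122 → 122
B = 240 + 0.6 × (238 − 240) = 240 + 0.6 × -2 = 238.8 → 239
So the blended color is (206, 122, 239), about #ce7aef.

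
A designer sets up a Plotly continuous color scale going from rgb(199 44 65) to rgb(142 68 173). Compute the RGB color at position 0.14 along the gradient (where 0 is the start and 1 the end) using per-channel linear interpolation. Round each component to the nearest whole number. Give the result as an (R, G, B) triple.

(191, 47, 80)

R = 199 + 0.14 × (142 − 199) = 199 + 0.14 × -57 = 191.02 → 191
G = 44 + 0.14 × (68 − 44) = 44 + 0.14 × 24 = 47.36 → 47
B = 65 + 0.14 × (173 − 65) = 65 + 0.14 × 108 = 80.12 → 80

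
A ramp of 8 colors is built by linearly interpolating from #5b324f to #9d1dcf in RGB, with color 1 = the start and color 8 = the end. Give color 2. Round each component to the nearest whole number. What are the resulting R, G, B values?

With 8 swatches and endpoints inclusive, swatch 2 sits at t = (2 − 1)/(8 − 1) = 1/7 ≈ 0.1429.
#5b324f → (91, 50, 79); #9d1dcf → (157, 29, 207).
R = 91 + 0.1429 × (157 − 91) = 100.431 → 100
G = 50 + 0.1429 × (29 − 50) = 46.999 → 47
B = 79 + 0.1429 × (207 − 79) = 97.291 → 97

(100, 47, 97)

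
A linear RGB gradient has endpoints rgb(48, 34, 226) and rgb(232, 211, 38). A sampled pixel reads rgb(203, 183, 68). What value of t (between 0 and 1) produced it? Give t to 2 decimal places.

Invert the lerp on the B channel (largest span, 188): t = (68 − 226) / (38 − 226) = -158/-188 = 0.84043.
Check on R: (203 − 48)/(232 − 48) = 0.8424 ✓

0.84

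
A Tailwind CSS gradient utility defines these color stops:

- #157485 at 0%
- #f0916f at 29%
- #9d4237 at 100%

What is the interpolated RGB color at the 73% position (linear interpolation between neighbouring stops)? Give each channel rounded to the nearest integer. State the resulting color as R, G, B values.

73% lies between the 29% and 100% stops, so the local fraction is t = (73 − 29)/(100 − 29) = 44/71 ≈ 0.6197.
#f0916f → (240, 145, 111); #9d4237 → (157, 66, 55).
R = 240 + 0.6197 × (157 − 240) = 188.565 → 189
G = 145 + 0.6197 × (66 − 145) = 96.044 → 96
B = 111 + 0.6197 × (55 − 111) = 76.297 → 76

(189, 96, 76)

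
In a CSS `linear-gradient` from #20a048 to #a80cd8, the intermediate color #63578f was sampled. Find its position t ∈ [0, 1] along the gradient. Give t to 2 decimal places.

0.49

Invert the lerp on the G channel (largest span, 148): t = (87 − 160) / (12 − 160) = -73/-148 = 0.49324.
Check on R: (99 − 32)/(168 − 32) = 0.4926 ✓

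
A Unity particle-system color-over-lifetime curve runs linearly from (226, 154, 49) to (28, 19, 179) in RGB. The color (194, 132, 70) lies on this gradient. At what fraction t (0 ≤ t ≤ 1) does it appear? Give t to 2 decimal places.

Invert the lerp on the R channel (largest span, 198): t = (194 − 226) / (28 − 226) = -32/-198 = 0.16162.
Check on G: (132 − 154)/(19 − 154) = 0.163 ✓

0.16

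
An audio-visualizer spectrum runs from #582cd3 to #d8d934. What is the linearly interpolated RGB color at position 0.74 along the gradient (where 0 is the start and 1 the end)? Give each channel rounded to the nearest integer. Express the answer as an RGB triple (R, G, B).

(183, 172, 93)

#582cd3 → (88, 44, 211); #d8d934 → (216, 217, 52).
R = 88 + 0.74 × (216 − 88) = 88 + 0.74 × 128 = 182.72 → 183
G = 44 + 0.74 × (217 − 44) = 44 + 0.74 × 173 = 172.02 → 172
B = 211 + 0.74 × (52 − 211) = 211 + 0.74 × -159 = 93.34 → 93
So the blended color is (183, 172, 93), about #b7ac5d.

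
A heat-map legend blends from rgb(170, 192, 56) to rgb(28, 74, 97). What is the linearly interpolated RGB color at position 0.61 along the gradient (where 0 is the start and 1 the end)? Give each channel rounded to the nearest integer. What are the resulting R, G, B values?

(83, 120, 81)

R = 170 + 0.61 × (28 − 170) = 170 + 0.61 × -142 = 83.38 → 83
G = 192 + 0.61 × (74 − 192) = 192 + 0.61 × -118 = 120.02 → 120
B = 56 + 0.61 × (97 − 56) = 56 + 0.61 × 41 = 81.01 → 81
So the blended color is (83, 120, 81), about #537851.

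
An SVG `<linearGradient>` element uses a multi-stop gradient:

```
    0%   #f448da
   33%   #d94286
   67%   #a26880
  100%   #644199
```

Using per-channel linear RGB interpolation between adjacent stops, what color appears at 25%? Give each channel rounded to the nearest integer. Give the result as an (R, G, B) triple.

25% lies between the 0% and 33% stops, so the local fraction is t = (25 − 0)/(33 − 0) = 25/33 ≈ 0.7576.
#f448da → (244, 72, 218); #d94286 → (217, 66, 134).
R = 244 + 0.7576 × (217 − 244) = 223.545 → 224
G = 72 + 0.7576 × (66 − 72) = 67.454 → 67
B = 218 + 0.7576 × (134 − 218) = 154.362 → 154

(224, 67, 154)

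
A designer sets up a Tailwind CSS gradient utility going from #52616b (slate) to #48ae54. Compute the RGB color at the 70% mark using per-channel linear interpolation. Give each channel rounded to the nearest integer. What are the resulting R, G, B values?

#52616b → (82, 97, 107); #48ae54 → (72, 174, 84).
70% corresponds to t = 0.7.
R = 82 + 0.7 × (72 − 82) = 82 + 0.7 × -10 = 75 → 75
G = 97 + 0.7 × (174 − 97) = 97 + 0.7 × 77 = 150.9 → 151
B = 107 + 0.7 × (84 − 107) = 107 + 0.7 × -23 = 90.9 → 91

(75, 151, 91)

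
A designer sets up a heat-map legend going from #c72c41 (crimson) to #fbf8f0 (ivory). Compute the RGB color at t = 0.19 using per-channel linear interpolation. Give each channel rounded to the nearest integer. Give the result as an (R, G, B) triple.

#c72c41 → (199, 44, 65); #fbf8f0 → (251, 248, 240).
R = 199 + 0.19 × (251 − 199) = 199 + 0.19 × 52 = 208.88 → 209
G = 44 + 0.19 × (248 − 44) = 44 + 0.19 × 204 = 82.76 → 83
B = 65 + 0.19 × (240 − 65) = 65 + 0.19 × 175 = 98.25 → 98

(209, 83, 98)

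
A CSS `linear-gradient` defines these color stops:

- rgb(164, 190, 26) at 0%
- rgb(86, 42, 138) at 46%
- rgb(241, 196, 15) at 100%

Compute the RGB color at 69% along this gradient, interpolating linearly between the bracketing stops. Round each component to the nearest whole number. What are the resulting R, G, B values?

69% lies between the 46% and 100% stops, so the local fraction is t = (69 − 46)/(100 − 46) = 23/54 ≈ 0.4259.
R = 86 + 0.4259 × (241 − 86) = 152.014 → 152
G = 42 + 0.4259 × (196 − 42) = 107.589 → 108
B = 138 + 0.4259 × (15 − 138) = 85.614 → 86

(152, 108, 86)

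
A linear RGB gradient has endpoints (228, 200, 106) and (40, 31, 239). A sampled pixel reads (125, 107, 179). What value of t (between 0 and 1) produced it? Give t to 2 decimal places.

0.55

Invert the lerp on the R channel (largest span, 188): t = (125 − 228) / (40 − 228) = -103/-188 = 0.54787.
Check on G: (107 − 200)/(31 − 200) = 0.5503 ✓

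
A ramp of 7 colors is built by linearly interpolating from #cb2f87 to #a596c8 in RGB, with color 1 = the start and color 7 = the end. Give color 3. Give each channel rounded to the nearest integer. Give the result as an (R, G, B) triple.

With 7 swatches and endpoints inclusive, swatch 3 sits at t = (3 − 1)/(7 − 1) = 2/6 ≈ 0.3333.
#cb2f87 → (203, 47, 135); #a596c8 → (165, 150, 200).
R = 203 + 0.3333 × (165 − 203) = 190.335 → 190
G = 47 + 0.3333 × (150 − 47) = 81.33 → 81
B = 135 + 0.3333 × (200 − 135) = 156.665 → 157

(190, 81, 157)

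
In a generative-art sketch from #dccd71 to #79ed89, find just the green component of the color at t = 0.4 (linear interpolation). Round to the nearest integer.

218

G₁ = 205 (from #dccd71), G₂ = 237 (from #79ed89).
G = 205 + 0.4 × (237 − 205) = 217.8 → 218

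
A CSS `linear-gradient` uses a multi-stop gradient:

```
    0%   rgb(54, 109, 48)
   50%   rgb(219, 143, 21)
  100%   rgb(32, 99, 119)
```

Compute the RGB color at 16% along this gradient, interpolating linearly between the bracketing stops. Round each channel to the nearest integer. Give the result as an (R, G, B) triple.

(107, 120, 39)

16% lies between the 0% and 50% stops, so the local fraction is t = (16 − 0)/(50 − 0) = 16/50 ≈ 0.32.
R = 54 + 0.32 × (219 − 54) = 106.8 → 107
G = 109 + 0.32 × (143 − 109) = 119.88 → 120
B = 48 + 0.32 × (21 − 48) = 39.36 → 39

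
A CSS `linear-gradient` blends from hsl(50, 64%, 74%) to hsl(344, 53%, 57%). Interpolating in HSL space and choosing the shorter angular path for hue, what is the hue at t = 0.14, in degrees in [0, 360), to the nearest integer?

Hue: 344 − 50 = 294°, but |294| > 180 so the shorter arc goes the other way: Δh = 294 − 360 = -66°.
H = 50 + 0.14 × (-66) = 40.76 → 41°

41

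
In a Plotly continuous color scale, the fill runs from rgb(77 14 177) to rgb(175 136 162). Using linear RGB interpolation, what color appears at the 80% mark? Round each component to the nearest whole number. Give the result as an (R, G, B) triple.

(155, 112, 165)

80% corresponds to t = 0.8.
R = 77 + 0.8 × (175 − 77) = 77 + 0.8 × 98 = 155.4 → 155
G = 14 + 0.8 × (136 − 14) = 14 + 0.8 × 122 = 111.6 → 112
B = 177 + 0.8 × (162 − 177) = 177 + 0.8 × -15 = 165 → 165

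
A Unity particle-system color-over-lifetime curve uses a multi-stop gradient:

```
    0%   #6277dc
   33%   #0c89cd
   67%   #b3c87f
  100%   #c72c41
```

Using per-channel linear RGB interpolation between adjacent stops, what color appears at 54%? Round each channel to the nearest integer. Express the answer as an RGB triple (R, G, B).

54% lies between the 33% and 67% stops, so the local fraction is t = (54 − 33)/(67 − 33) = 21/34 ≈ 0.6176.
#0c89cd → (12, 137, 205); #b3c87f → (179, 200, 127).
R = 12 + 0.6176 × (179 − 12) = 115.139 → 115
G = 137 + 0.6176 × (200 − 137) = 175.909 → 176
B = 205 + 0.6176 × (127 − 205) = 156.827 → 157

(115, 176, 157)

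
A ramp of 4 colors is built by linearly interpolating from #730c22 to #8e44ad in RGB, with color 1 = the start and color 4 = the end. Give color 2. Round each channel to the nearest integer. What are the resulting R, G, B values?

(124, 31, 80)

With 4 swatches and endpoints inclusive, swatch 2 sits at t = (2 − 1)/(4 − 1) = 1/3 ≈ 0.3333.
#730c22 → (115, 12, 34); #8e44ad → (142, 68, 173).
R = 115 + 0.3333 × (142 − 115) = 123.999 → 124
G = 12 + 0.3333 × (68 − 12) = 30.665 → 31
B = 34 + 0.3333 × (173 − 34) = 80.329 → 80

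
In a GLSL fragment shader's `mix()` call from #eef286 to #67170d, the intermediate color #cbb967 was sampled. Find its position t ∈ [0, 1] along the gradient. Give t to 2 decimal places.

0.26

Invert the lerp on the G channel (largest span, 219): t = (185 − 242) / (23 − 242) = -57/-219 = 0.26027.
Check on R: (203 − 238)/(103 − 238) = 0.2593 ✓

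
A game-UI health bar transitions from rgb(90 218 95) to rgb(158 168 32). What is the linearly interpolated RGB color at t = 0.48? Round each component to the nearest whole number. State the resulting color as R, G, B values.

(123, 194, 65)

R = 90 + 0.48 × (158 − 90) = 90 + 0.48 × 68 = 122.64 → 123
G = 218 + 0.48 × (168 − 218) = 218 + 0.48 × -50 = 194 → 194
B = 95 + 0.48 × (32 − 95) = 95 + 0.48 × -63 = 64.76 → 65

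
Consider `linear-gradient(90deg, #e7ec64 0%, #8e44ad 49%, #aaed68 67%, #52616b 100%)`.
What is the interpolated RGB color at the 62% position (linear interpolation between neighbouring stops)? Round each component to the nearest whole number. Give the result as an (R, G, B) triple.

(162, 190, 123)

62% lies between the 49% and 67% stops, so the local fraction is t = (62 − 49)/(67 − 49) = 13/18 ≈ 0.7222.
#8e44ad → (142, 68, 173); #aaed68 → (170, 237, 104).
R = 142 + 0.7222 × (170 − 142) = 162.222 → 162
G = 68 + 0.7222 × (237 − 68) = 190.052 → 190
B = 173 + 0.7222 × (104 − 173) = 123.168 → 123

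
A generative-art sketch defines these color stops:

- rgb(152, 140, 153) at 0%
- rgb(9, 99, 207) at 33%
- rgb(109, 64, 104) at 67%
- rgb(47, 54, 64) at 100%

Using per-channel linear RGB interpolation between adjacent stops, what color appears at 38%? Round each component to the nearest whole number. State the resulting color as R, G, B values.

(24, 94, 192)

38% lies between the 33% and 67% stops, so the local fraction is t = (38 − 33)/(67 − 33) = 5/34 ≈ 0.1471.
R = 9 + 0.1471 × (109 − 9) = 23.71 → 24
G = 99 + 0.1471 × (64 − 99) = 93.852 → 94
B = 207 + 0.1471 × (104 − 207) = 191.849 → 192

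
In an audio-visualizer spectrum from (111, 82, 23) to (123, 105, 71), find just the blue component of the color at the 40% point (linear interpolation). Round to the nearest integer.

B = 23 + 0.4 × (71 − 23) = 42.2 → 42

42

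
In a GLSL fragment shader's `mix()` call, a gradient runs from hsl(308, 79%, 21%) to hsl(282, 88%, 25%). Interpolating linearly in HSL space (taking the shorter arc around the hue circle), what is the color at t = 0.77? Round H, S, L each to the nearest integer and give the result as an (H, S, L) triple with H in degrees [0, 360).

(288, 86, 24)

Hue arc: Δh = 282 − 308 = -26° (|Δh| ≤ 180, already the shorter path).
H = 308 + 0.77 × (-26) = 287.98 → 288°
S = 79 + 0.77 × (88 − 79) = 85.93 → 86%
L = 21 + 0.77 × (25 − 21) = 24.08 → 24%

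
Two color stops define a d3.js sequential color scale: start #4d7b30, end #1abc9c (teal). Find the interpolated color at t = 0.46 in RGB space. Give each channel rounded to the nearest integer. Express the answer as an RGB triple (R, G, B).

#4d7b30 → (77, 123, 48); #1abc9c → (26, 188, 156).
R = 77 + 0.46 × (26 − 77) = 77 + 0.46 × -51 = 53.54 → 54
G = 123 + 0.46 × (188 − 123) = 123 + 0.46 × 65 = 152.9 → 153
B = 48 + 0.46 × (156 − 48) = 48 + 0.46 × 108 = 97.68 → 98

(54, 153, 98)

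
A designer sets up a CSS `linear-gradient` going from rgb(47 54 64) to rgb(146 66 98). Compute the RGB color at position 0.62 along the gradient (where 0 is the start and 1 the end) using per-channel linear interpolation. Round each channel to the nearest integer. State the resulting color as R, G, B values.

(108, 61, 85)

R = 47 + 0.62 × (146 − 47) = 47 + 0.62 × 99 = 108.38 → 108
G = 54 + 0.62 × (66 − 54) = 54 + 0.62 × 12 = 61.44 → 61
B = 64 + 0.62 × (98 − 64) = 64 + 0.62 × 34 = 85.08 → 85
So the blended color is (108, 61, 85), about #6c3d55.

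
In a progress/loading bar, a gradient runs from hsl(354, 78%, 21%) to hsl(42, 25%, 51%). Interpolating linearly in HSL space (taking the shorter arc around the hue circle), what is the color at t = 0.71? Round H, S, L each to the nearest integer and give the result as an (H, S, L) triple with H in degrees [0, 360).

(28, 40, 42)

Hue: 42 − 354 = -312°, but |-312| > 180 so the shorter arc goes the other way: Δh = -312 + 360 = 48°.
H = 354 + 0.71 × (48) = 388.08 → 388 → 388 mod 360 = 28°
S = 78 + 0.71 × (25 − 78) = 40.37 → 40%
L = 21 + 0.71 × (51 − 21) = 42.3 → 42%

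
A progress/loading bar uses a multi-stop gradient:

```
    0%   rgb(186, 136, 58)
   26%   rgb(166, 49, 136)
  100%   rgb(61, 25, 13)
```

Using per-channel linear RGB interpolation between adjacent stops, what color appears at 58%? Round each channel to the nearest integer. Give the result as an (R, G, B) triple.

58% lies between the 26% and 100% stops, so the local fraction is t = (58 − 26)/(100 − 26) = 32/74 ≈ 0.4324.
R = 166 + 0.4324 × (61 − 166) = 120.598 → 121
G = 49 + 0.4324 × (25 − 49) = 38.622 → 39
B = 136 + 0.4324 × (13 − 136) = 82.815 → 83

(121, 39, 83)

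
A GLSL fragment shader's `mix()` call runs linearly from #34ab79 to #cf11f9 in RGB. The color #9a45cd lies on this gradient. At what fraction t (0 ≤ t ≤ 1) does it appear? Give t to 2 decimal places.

Invert the lerp on the R channel (largest span, 155): t = (154 − 52) / (207 − 52) = 102/155 = 0.65806.
Check on G: (69 − 171)/(17 − 171) = 0.6623 ✓

0.66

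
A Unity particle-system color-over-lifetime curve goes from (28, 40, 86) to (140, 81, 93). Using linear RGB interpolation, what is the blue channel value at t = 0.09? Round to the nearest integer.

B = 86 + 0.09 × (93 − 86) = 86.63 → 87

87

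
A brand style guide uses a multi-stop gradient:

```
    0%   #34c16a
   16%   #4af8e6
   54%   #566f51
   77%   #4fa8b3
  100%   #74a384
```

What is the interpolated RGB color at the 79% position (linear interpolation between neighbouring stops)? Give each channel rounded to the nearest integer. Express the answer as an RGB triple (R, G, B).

(82, 168, 175)

79% lies between the 77% and 100% stops, so the local fraction is t = (79 − 77)/(100 − 77) = 2/23 ≈ 0.087.
#4fa8b3 → (79, 168, 179); #74a384 → (116, 163, 132).
R = 79 + 0.087 × (116 − 79) = 82.219 → 82
G = 168 + 0.087 × (163 − 168) = 167.565 → 168
B = 179 + 0.087 × (132 − 179) = 174.911 → 175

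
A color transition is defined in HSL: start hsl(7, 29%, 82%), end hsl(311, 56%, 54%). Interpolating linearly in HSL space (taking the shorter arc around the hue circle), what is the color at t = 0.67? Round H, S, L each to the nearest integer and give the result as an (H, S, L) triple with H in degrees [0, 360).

(329, 47, 63)

Hue: 311 − 7 = 304°, but |304| > 180 so the shorter arc goes the other way: Δh = 304 − 360 = -56°.
H = 7 + 0.67 × (-56) = -30.52 → -31 → -31 mod 360 = 329°
S = 29 + 0.67 × (56 − 29) = 47.09 → 47%
L = 82 + 0.67 × (54 − 82) = 63.24 → 63%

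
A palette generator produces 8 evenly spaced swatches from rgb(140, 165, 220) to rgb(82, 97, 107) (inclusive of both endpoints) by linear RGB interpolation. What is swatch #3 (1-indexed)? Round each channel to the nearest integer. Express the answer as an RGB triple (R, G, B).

(123, 146, 188)

With 8 swatches and endpoints inclusive, swatch 3 sits at t = (3 − 1)/(8 − 1) = 2/7 ≈ 0.2857.
R = 140 + 0.2857 × (82 − 140) = 123.429 → 123
G = 165 + 0.2857 × (97 − 165) = 145.572 → 146
B = 220 + 0.2857 × (107 − 220) = 187.716 → 188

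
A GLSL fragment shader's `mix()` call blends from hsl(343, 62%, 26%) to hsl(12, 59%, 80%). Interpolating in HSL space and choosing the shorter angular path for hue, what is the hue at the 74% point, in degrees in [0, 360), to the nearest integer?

Hue: 12 − 343 = -331°, but |-331| > 180 so the shorter arc goes the other way: Δh = -331 + 360 = 29°.
H = 343 + 0.74 × (29) = 364.46 → 364 → 364 mod 360 = 4°

4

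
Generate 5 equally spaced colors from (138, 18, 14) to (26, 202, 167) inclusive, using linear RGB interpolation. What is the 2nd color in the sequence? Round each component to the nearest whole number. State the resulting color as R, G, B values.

With 5 swatches and endpoints inclusive, swatch 2 sits at t = (2 − 1)/(5 − 1) = 1/4 ≈ 0.25.
R = 138 + 0.25 × (26 − 138) = 110 → 110
G = 18 + 0.25 × (202 − 18) = 64 → 64
B = 14 + 0.25 × (167 − 14) = 52.25 → 52

(110, 64, 52)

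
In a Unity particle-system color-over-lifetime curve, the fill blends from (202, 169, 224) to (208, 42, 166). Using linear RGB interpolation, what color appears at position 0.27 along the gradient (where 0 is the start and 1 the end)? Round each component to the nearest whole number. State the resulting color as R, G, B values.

R = 202 + 0.27 × (208 − 202) = 202 + 0.27 × 6 = 203.62 → 204
G = 169 + 0.27 × (42 − 169) = 169 + 0.27 × -127 = 134.71 → 135
B = 224 + 0.27 × (166 − 224) = 224 + 0.27 × -58 = 208.34 → 208

(204, 135, 208)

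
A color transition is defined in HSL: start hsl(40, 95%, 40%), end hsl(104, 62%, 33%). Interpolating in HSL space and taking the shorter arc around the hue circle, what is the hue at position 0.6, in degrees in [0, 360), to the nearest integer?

Hue arc: Δh = 104 − 40 = 64° (|Δh| ≤ 180, already the shorter path).
H = 40 + 0.6 × (64) = 78.4 → 78°

78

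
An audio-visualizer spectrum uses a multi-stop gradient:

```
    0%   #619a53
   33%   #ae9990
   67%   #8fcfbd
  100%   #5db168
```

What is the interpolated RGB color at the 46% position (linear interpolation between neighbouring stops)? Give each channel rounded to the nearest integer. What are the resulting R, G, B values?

46% lies between the 33% and 67% stops, so the local fraction is t = (46 − 33)/(67 − 33) = 13/34 ≈ 0.3824.
#ae9990 → (174, 153, 144); #8fcfbd → (143, 207, 189).
R = 174 + 0.3824 × (143 − 174) = 162.146 → 162
G = 153 + 0.3824 × (207 − 153) = 173.65 → 174
B = 144 + 0.3824 × (189 − 144) = 161.208 → 161

(162, 174, 161)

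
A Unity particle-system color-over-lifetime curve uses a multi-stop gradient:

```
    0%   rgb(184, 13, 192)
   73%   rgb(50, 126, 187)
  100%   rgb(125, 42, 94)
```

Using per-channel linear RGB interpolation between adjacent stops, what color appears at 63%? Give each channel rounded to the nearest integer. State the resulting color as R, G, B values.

63% lies between the 0% and 73% stops, so the local fraction is t = (63 − 0)/(73 − 0) = 63/73 ≈ 0.863.
R = 184 + 0.863 × (50 − 184) = 68.358 → 68
G = 13 + 0.863 × (126 − 13) = 110.519 → 111
B = 192 + 0.863 × (187 − 192) = 187.685 → 188

(68, 111, 188)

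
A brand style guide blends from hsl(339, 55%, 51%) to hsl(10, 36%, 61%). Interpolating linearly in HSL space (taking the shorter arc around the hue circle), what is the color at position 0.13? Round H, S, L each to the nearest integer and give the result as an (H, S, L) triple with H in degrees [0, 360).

(343, 53, 52)

Hue: 10 − 339 = -329°, but |-329| > 180 so the shorter arc goes the other way: Δh = -329 + 360 = 31°.
H = 339 + 0.13 × (31) = 343.03 → 343°
S = 55 + 0.13 × (36 − 55) = 52.53 → 53%
L = 51 + 0.13 × (61 − 51) = 52.3 → 52%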